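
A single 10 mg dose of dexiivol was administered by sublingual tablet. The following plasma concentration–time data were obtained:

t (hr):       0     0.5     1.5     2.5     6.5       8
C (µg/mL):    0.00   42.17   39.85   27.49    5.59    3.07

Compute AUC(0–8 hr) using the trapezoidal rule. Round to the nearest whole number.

AUC = 158 µg/mL·hr

Trapezoidal AUC_0→8:
  [0→0.5]: (0.00+42.17)/2 × 0.5 = 10.5425
  [0.5→1.5]: (42.17+39.85)/2 × 1 = 41.01
  [1.5→2.5]: (39.85+27.49)/2 × 1 = 33.67
  [2.5→6.5]: (27.49+5.59)/2 × 4 = 66.16
  [6.5→8]: (5.59+3.07)/2 × 1.5 = 6.495
  Sum = 157.8775 µg/mL·hr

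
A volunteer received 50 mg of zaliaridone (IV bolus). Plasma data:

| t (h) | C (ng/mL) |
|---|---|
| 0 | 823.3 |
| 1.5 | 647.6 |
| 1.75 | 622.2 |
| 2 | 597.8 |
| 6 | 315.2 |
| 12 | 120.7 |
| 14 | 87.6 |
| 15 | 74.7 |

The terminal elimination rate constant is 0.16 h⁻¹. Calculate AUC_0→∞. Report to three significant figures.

Trapezoidal AUC_0→15:
  [0→1.5]: (823.3+647.6)/2 × 1.5 = 1103.175
  [1.5→1.75]: (647.6+622.2)/2 × 0.25 = 158.725
  [1.75→2]: (622.2+597.8)/2 × 0.25 = 152.5
  [2→6]: (597.8+315.2)/2 × 4 = 1826.0
  [6→12]: (315.2+120.7)/2 × 6 = 1307.7
  [12→14]: (120.7+87.6)/2 × 2 = 208.3
  [14→15]: (87.6+74.7)/2 × 1 = 81.15
  Sum = 4837.55 ng/mL·h
Extrapolated tail: C_last / k_e = 74.7 / 0.16 = 466.875
AUC_0→∞ = 4837.55 + 466.875 = 5304.425 ng/mL·h

AUC = 5300 ng/mL·h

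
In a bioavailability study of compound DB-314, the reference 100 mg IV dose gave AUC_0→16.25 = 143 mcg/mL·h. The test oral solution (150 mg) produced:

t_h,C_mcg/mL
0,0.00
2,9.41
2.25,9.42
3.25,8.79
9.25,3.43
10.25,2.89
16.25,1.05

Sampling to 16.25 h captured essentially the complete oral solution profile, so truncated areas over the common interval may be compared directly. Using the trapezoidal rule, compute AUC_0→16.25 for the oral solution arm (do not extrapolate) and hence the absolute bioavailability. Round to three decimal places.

F = 0.338

Trapezoidal AUC_0→16.25 (oral solution):
  [0→2]: (0.00+9.41)/2 × 2 = 9.41
  [2→2.25]: (9.41+9.42)/2 × 0.25 = 2.35375
  [2.25→3.25]: (9.42+8.79)/2 × 1 = 9.105
  [3.25→9.25]: (8.79+3.43)/2 × 6 = 36.66
  [9.25→10.25]: (3.43+2.89)/2 × 1 = 3.16
  [10.25→16.25]: (2.89+1.05)/2 × 6 = 11.82
  Sum = 72.50875 mcg/mL·h
F = (AUC_ev/D_ev)/(AUC_iv/D_iv) = (72.50875/150)/(143/100) = 0.483392/1.43 = 0.3380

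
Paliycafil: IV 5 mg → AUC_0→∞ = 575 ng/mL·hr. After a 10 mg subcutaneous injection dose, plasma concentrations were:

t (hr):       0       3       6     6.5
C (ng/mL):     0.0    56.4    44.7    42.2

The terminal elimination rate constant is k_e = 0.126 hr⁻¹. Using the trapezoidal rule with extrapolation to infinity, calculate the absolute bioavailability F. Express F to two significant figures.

F = 0.52

Trapezoidal AUC_0→6.5 (subcutaneous injection):
  [0→3]: (0.0+56.4)/2 × 3 = 84.6
  [3→6]: (56.4+44.7)/2 × 3 = 151.65
  [6→6.5]: (44.7+42.2)/2 × 0.5 = 21.725
  Sum = 257.975 ng/mL·hr
Tail: C_last/k_e = 42.2/0.126 = 334.921
AUC_0→∞ (subcutaneous injection) = 257.975 + 334.921 = 592.896 ng/mL·hr
F = (AUC_ev/D_ev)/(AUC_iv/D_iv) = (592.896/10)/(575/5) = 59.2896/115 = 0.5156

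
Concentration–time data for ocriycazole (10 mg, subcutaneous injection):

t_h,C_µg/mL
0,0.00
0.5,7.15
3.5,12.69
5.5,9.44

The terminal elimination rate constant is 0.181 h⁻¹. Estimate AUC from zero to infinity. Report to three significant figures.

Trapezoidal AUC_0→5.5:
  [0→0.5]: (0.00+7.15)/2 × 0.5 = 1.7875
  [0.5→3.5]: (7.15+12.69)/2 × 3 = 29.76
  [3.5→5.5]: (12.69+9.44)/2 × 2 = 22.13
  Sum = 53.6775 µg/mL·h
Extrapolated tail: C_last / k_e = 9.44 / 0.181 = 52.155
AUC_0→∞ = 53.6775 + 52.155 = 105.8325 µg/mL·h

AUC = 106 µg/mL·h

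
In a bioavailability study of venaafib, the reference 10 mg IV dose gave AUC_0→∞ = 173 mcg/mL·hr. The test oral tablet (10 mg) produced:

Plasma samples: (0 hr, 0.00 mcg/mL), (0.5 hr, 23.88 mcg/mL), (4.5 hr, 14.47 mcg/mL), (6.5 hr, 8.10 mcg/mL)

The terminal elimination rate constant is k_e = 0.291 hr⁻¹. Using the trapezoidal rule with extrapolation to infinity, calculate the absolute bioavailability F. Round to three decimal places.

F = 0.769

Trapezoidal AUC_0→6.5 (oral tablet):
  [0→0.5]: (0.00+23.88)/2 × 0.5 = 5.97
  [0.5→4.5]: (23.88+14.47)/2 × 4 = 76.7
  [4.5→6.5]: (14.47+8.10)/2 × 2 = 22.57
  Sum = 105.24 mcg/mL·hr
Tail: C_last/k_e = 8.10/0.291 = 27.835
AUC_0→∞ (oral tablet) = 105.24 + 27.835 = 133.075 mcg/mL·hr
F = (AUC_ev/D_ev)/(AUC_iv/D_iv) = (133.075/10)/(173/10) = 13.3075/17.3 = 0.7692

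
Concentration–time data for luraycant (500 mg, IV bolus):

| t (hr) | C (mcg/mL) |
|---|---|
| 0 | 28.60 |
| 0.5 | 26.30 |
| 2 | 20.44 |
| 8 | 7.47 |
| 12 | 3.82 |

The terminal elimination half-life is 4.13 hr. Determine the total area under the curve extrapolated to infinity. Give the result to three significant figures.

AUC = 178 mcg/mL·hr

Trapezoidal AUC_0→12:
  [0→0.5]: (28.60+26.30)/2 × 0.5 = 13.725
  [0.5→2]: (26.30+20.44)/2 × 1.5 = 35.055
  [2→8]: (20.44+7.47)/2 × 6 = 83.73
  [8→12]: (7.47+3.82)/2 × 4 = 22.58
  Sum = 155.09 mcg/mL·hr
k_e = ln2 / t½ = 0.693147 / 4.13 = 0.1678 hr^-1
Extrapolated tail: C_last / k_e = 3.82 / 0.1678 = 22.765
AUC_0→∞ = 155.09 + 22.765 = 177.855 mcg/mL·hr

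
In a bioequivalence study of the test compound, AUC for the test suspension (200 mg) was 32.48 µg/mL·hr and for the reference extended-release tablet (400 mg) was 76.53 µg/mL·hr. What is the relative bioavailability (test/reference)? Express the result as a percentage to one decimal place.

F_rel = 84.9%

F_rel = (AUC_test/D_test) / (AUC_ref/D_ref)
      = (32.48/200) / (76.53/400)
      = 0.1624 / 0.191325 = 0.8488 = 84.88%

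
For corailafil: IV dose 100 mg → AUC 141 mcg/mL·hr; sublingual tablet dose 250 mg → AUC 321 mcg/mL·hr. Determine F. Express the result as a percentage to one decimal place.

F = 91.1%

F = (AUC_ev / D_ev) / (AUC_iv / D_iv)
  = (321/250) / (141/100)
  = 1.284 / 1.41 = 0.9106
  = 91.06%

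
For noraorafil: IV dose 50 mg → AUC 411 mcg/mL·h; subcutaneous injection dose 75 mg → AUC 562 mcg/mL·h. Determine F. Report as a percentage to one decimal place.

F = (AUC_ev / D_ev) / (AUC_iv / D_iv)
  = (562/75) / (411/50)
  = 7.49333 / 8.22 = 0.9116
  = 91.16%

F = 91.2%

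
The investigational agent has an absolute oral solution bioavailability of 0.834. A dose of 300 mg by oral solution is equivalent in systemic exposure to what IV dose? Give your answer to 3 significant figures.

Systemic exposure from an extravascular dose = F × D_ev, so the equivalent IV dose is F × D_ev.
D_iv = F × D_ev = 0.834 × 300 = 250.2 mg

D_iv = 250 mg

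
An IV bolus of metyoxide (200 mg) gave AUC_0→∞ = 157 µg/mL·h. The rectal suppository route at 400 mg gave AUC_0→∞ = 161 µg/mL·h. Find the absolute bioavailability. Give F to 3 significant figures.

F = (AUC_ev / D_ev) / (AUC_iv / D_iv)
  = (161/400) / (157/200)
  = 0.4025 / 0.785 = 0.5127

F = 0.513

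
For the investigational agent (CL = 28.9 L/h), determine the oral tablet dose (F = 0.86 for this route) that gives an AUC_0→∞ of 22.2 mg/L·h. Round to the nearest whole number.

Dose = 746 mg

Dose = CL × AUC_0→∞ / F
     = 28.9 × 22.2 / 0.86 = 746.023 mg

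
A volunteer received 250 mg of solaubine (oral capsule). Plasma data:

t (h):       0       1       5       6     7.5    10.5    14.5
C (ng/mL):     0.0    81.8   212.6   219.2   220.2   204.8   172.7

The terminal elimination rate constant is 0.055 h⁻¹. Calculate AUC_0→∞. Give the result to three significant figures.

Trapezoidal AUC_0→14.5:
  [0→1]: (0.0+81.8)/2 × 1 = 40.9
  [1→5]: (81.8+212.6)/2 × 4 = 588.8
  [5→6]: (212.6+219.2)/2 × 1 = 215.9
  [6→7.5]: (219.2+220.2)/2 × 1.5 = 329.55
  [7.5→10.5]: (220.2+204.8)/2 × 3 = 637.5
  [10.5→14.5]: (204.8+172.7)/2 × 4 = 755.0
  Sum = 2567.65 ng/mL·h
Extrapolated tail: C_last / k_e = 172.7 / 0.055 = 3140.000
AUC_0→∞ = 2567.65 + 3140.000 = 5707.65 ng/mL·h

AUC = 5710 ng/mL·h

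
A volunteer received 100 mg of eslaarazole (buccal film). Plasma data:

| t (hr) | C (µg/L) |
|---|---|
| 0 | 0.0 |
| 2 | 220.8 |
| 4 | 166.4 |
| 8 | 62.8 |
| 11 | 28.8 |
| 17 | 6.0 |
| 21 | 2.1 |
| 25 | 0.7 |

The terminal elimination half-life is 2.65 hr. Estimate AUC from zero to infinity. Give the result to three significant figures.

Trapezoidal AUC_0→25:
  [0→2]: (0.0+220.8)/2 × 2 = 220.8
  [2→4]: (220.8+166.4)/2 × 2 = 387.2
  [4→8]: (166.4+62.8)/2 × 4 = 458.4
  [8→11]: (62.8+28.8)/2 × 3 = 137.4
  [11→17]: (28.8+6.0)/2 × 6 = 104.4
  [17→21]: (6.0+2.1)/2 × 4 = 16.2
  [21→25]: (2.1+0.7)/2 × 4 = 5.6
  Sum = 1330.0 µg/L·hr
k_e = ln2 / t½ = 0.693147 / 2.65 = 0.2616 hr^-1
Extrapolated tail: C_last / k_e = 0.7 / 0.2616 = 2.676
AUC_0→∞ = 1330.0 + 2.676 = 1332.676 µg/L·hr

AUC = 1330 µg/L·hr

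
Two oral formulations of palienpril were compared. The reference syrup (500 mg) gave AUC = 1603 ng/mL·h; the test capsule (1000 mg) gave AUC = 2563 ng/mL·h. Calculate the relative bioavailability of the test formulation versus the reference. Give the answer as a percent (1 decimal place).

F_rel = (AUC_test/D_test) / (AUC_ref/D_ref)
      = (2563/1000) / (1603/500)
      = 2.563 / 3.206 = 0.7994 = 79.94%

F_rel = 79.9%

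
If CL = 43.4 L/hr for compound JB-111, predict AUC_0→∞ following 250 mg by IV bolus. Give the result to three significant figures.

AUC_0→∞ = Dose_iv / CL
        = 250 / 43.4 = 5.76037 mg/L·hr

AUC = 5.76 mg/L·hr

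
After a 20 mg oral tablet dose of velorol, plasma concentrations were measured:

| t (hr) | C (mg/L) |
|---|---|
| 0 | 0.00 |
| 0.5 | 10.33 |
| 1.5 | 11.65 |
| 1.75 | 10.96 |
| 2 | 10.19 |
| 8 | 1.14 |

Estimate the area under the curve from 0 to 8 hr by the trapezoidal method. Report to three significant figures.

AUC = 53.0 mg/L·hr

Trapezoidal AUC_0→8:
  [0→0.5]: (0.00+10.33)/2 × 0.5 = 2.5825
  [0.5→1.5]: (10.33+11.65)/2 × 1 = 10.99
  [1.5→1.75]: (11.65+10.96)/2 × 0.25 = 2.82625
  [1.75→2]: (10.96+10.19)/2 × 0.25 = 2.64375
  [2→8]: (10.19+1.14)/2 × 6 = 33.99
  Sum = 53.0325 mg/L·hr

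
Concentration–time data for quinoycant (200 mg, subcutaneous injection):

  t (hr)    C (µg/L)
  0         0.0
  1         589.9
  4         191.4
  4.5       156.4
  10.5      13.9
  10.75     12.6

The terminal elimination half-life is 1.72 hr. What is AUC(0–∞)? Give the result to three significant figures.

Trapezoidal AUC_0→10.75:
  [0→1]: (0.0+589.9)/2 × 1 = 294.95
  [1→4]: (589.9+191.4)/2 × 3 = 1171.95
  [4→4.5]: (191.4+156.4)/2 × 0.5 = 86.95
  [4.5→10.5]: (156.4+13.9)/2 × 6 = 510.9
  [10.5→10.75]: (13.9+12.6)/2 × 0.25 = 3.3125
  Sum = 2068.0625 µg/L·hr
k_e = ln2 / t½ = 0.693147 / 1.72 = 0.4030 hr^-1
Extrapolated tail: C_last / k_e = 12.6 / 0.403 = 31.266
AUC_0→∞ = 2068.0625 + 31.266 = 2099.3285 µg/L·hr

AUC = 2100 µg/L·hr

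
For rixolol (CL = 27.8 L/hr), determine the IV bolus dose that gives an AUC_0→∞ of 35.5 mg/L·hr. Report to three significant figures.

Dose_iv = CL × AUC_0→∞
     = 27.8 × 35.5 = 986.9 mg

Dose = 987 mg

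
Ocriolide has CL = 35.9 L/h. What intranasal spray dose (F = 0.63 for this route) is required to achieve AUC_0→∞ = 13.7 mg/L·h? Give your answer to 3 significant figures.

Dose = 781 mg

Dose = CL × AUC_0→∞ / F
     = 35.9 × 13.7 / 0.63 = 780.683 mg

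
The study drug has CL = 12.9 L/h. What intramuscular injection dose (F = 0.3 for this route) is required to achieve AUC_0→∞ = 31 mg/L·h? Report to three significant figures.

Dose = 1330 mg

Dose = CL × AUC_0→∞ / F
     = 12.9 × 31 / 0.3 = 1333 mg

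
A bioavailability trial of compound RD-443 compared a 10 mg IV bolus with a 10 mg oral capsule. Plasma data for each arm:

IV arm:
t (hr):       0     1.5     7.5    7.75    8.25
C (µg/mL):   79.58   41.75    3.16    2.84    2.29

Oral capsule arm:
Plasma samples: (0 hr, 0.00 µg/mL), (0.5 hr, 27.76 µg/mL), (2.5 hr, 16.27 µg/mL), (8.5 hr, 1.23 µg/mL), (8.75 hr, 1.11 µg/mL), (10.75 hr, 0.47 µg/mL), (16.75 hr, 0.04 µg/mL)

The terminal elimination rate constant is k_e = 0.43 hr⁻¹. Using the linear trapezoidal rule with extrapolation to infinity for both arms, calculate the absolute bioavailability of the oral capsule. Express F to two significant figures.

Trapezoidal AUC_0→8.25 (IV):
  [0→1.5]: (79.58+41.75)/2 × 1.5 = 90.9975
  [1.5→7.5]: (41.75+3.16)/2 × 6 = 134.73
  [7.5→7.75]: (3.16+2.84)/2 × 0.25 = 0.75
  [7.75→8.25]: (2.84+2.29)/2 × 0.5 = 1.2825
  Sum = 227.76 µg/mL·hr
IV tail: 2.29/0.43 = 5.326; AUC_iv,0→∞ = 227.76 + 5.326 = 233.086 µg/mL·hr
Trapezoidal AUC_0→16.75 (oral capsule):
  [0→0.5]: (0.00+27.76)/2 × 0.5 = 6.94
  [0.5→2.5]: (27.76+16.27)/2 × 2 = 44.03
  [2.5→8.5]: (16.27+1.23)/2 × 6 = 52.5
  [8.5→8.75]: (1.23+1.11)/2 × 0.25 = 0.2925
  [8.75→10.75]: (1.11+0.47)/2 × 2 = 1.58
  [10.75→16.75]: (0.47+0.04)/2 × 6 = 1.53
  Sum = 106.8725 µg/mL·hr
oral capsule tail: 0.04/0.43 = 0.093; AUC_ev,0→∞ = 106.8725 + 0.093 = 106.9655 µg/mL·hr
F = (AUC_ev/D_ev)/(AUC_iv/D_iv) = (106.9655/10)/(233.086/10) = 10.69655/23.3086 = 0.4589

F = 0.46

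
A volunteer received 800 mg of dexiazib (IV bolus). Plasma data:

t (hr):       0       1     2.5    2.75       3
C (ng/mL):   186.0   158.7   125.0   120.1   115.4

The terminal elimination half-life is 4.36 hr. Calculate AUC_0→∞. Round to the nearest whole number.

Trapezoidal AUC_0→3:
  [0→1]: (186.0+158.7)/2 × 1 = 172.35
  [1→2.5]: (158.7+125.0)/2 × 1.5 = 212.775
  [2.5→2.75]: (125.0+120.1)/2 × 0.25 = 30.6375
  [2.75→3]: (120.1+115.4)/2 × 0.25 = 29.4375
  Sum = 445.2 ng/mL·hr
k_e = ln2 / t½ = 0.693147 / 4.36 = 0.1590 hr^-1
Extrapolated tail: C_last / k_e = 115.4 / 0.159 = 725.786
AUC_0→∞ = 445.2 + 725.786 = 1170.986 ng/mL·hr

AUC = 1171 ng/mL·hr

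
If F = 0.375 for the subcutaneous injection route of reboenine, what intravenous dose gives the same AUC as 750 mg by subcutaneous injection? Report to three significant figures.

Systemic exposure from an extravascular dose = F × D_ev, so the equivalent IV dose is F × D_ev.
D_iv = F × D_ev = 0.375 × 750 = 281.25 mg

D_iv = 281 mg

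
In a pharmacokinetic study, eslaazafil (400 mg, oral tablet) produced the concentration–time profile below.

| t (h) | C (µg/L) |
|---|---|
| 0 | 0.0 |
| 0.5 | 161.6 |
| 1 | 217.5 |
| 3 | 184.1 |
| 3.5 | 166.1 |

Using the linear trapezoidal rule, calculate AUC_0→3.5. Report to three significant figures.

AUC = 624 µg/L·h

Trapezoidal AUC_0→3.5:
  [0→0.5]: (0.0+161.6)/2 × 0.5 = 40.4
  [0.5→1]: (161.6+217.5)/2 × 0.5 = 94.775
  [1→3]: (217.5+184.1)/2 × 2 = 401.6
  [3→3.5]: (184.1+166.1)/2 × 0.5 = 87.55
  Sum = 624.325 µg/L·h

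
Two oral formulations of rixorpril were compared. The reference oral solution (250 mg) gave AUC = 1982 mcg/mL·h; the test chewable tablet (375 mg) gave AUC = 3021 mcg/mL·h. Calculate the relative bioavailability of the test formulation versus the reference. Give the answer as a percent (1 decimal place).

F_rel = 101.6%

F_rel = (AUC_test/D_test) / (AUC_ref/D_ref)
      = (3021/375) / (1982/250)
      = 8.056 / 7.928 = 1.0161 = 101.61%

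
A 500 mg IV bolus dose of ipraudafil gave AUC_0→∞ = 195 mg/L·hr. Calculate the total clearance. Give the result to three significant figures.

CL = 2.56 L/hr

CL = Dose_iv / AUC_0→∞
   = 500 / 195 = 2.5641 L/hr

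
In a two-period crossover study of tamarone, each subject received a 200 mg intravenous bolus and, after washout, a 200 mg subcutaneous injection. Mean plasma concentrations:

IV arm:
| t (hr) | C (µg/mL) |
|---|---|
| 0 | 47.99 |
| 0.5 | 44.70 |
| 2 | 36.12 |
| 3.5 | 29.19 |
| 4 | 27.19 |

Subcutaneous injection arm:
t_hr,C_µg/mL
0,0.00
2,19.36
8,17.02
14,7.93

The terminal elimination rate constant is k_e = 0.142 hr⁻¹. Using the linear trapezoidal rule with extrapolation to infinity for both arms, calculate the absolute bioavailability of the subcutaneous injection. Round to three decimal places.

Trapezoidal AUC_0→4 (IV):
  [0→0.5]: (47.99+44.70)/2 × 0.5 = 23.1725
  [0.5→2]: (44.70+36.12)/2 × 1.5 = 60.615
  [2→3.5]: (36.12+29.19)/2 × 1.5 = 48.9825
  [3.5→4]: (29.19+27.19)/2 × 0.5 = 14.095
  Sum = 146.865 µg/mL·hr
IV tail: 27.19/0.142 = 191.479; AUC_iv,0→∞ = 146.865 + 191.479 = 338.344 µg/mL·hr
Trapezoidal AUC_0→14 (subcutaneous injection):
  [0→2]: (0.00+19.36)/2 × 2 = 19.36
  [2→8]: (19.36+17.02)/2 × 6 = 109.14
  [8→14]: (17.02+7.93)/2 × 6 = 74.85
  Sum = 203.35 µg/mL·hr
subcutaneous injection tail: 7.93/0.142 = 55.845; AUC_ev,0→∞ = 203.35 + 55.845 = 259.195 µg/mL·hr
F = (AUC_ev/D_ev)/(AUC_iv/D_iv) = (259.195/200)/(338.344/200) = 1.295975/1.69172 = 0.7661

F = 0.766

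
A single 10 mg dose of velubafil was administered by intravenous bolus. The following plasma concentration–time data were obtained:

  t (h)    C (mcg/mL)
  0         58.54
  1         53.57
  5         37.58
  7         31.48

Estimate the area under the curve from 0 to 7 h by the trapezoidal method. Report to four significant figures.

Trapezoidal AUC_0→7:
  [0→1]: (58.54+53.57)/2 × 1 = 56.055
  [1→5]: (53.57+37.58)/2 × 4 = 182.3
  [5→7]: (37.58+31.48)/2 × 2 = 69.06
  Sum = 307.415 mcg/mL·h

AUC = 307.4 mcg/mL·h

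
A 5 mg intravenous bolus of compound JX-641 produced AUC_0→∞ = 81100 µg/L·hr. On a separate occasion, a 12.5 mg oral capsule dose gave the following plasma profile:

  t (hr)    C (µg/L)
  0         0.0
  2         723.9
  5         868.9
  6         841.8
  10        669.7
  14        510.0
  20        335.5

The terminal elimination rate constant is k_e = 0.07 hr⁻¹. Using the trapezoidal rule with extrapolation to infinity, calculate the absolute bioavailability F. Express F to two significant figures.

Trapezoidal AUC_0→20 (oral capsule):
  [0→2]: (0.0+723.9)/2 × 2 = 723.9
  [2→5]: (723.9+868.9)/2 × 3 = 2389.2
  [5→6]: (868.9+841.8)/2 × 1 = 855.35
  [6→10]: (841.8+669.7)/2 × 4 = 3023.0
  [10→14]: (669.7+510.0)/2 × 4 = 2359.4
  [14→20]: (510.0+335.5)/2 × 6 = 2536.5
  Sum = 11887.35 µg/L·hr
Tail: C_last/k_e = 335.5/0.07 = 4792.857
AUC_0→∞ (oral capsule) = 11887.35 + 4792.857 = 16680.207 µg/L·hr
F = (AUC_ev/D_ev)/(AUC_iv/D_iv) = (16680.207/12.5)/(81100/5) = 1334.42/16220 = 0.0823

F = 0.082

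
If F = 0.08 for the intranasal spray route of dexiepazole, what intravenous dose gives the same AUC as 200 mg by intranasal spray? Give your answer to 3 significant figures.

Systemic exposure from an extravascular dose = F × D_ev, so the equivalent IV dose is F × D_ev.
D_iv = F × D_ev = 0.08 × 200 = 16 mg

D_iv = 16.0 mg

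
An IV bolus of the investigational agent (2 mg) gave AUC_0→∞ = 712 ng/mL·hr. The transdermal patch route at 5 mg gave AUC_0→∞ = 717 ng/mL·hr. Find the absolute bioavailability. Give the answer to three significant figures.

F = 0.403

F = (AUC_ev / D_ev) / (AUC_iv / D_iv)
  = (717/5) / (712/2)
  = 143.4 / 356 = 0.4028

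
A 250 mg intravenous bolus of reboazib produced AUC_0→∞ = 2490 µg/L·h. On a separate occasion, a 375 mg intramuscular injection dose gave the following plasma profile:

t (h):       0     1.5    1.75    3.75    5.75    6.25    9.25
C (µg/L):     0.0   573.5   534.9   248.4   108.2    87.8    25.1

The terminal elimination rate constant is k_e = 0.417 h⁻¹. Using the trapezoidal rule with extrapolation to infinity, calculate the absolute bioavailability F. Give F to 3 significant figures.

Trapezoidal AUC_0→9.25 (intramuscular injection):
  [0→1.5]: (0.0+573.5)/2 × 1.5 = 430.125
  [1.5→1.75]: (573.5+534.9)/2 × 0.25 = 138.55
  [1.75→3.75]: (534.9+248.4)/2 × 2 = 783.3
  [3.75→5.75]: (248.4+108.2)/2 × 2 = 356.6
  [5.75→6.25]: (108.2+87.8)/2 × 0.5 = 49.0
  [6.25→9.25]: (87.8+25.1)/2 × 3 = 169.35
  Sum = 1926.925 µg/L·h
Tail: C_last/k_e = 25.1/0.417 = 60.192
AUC_0→∞ (intramuscular injection) = 1926.925 + 60.192 = 1987.117 µg/L·h
F = (AUC_ev/D_ev)/(AUC_iv/D_iv) = (1987.117/375)/(2490/250) = 5.29898/9.96 = 0.5320

F = 0.532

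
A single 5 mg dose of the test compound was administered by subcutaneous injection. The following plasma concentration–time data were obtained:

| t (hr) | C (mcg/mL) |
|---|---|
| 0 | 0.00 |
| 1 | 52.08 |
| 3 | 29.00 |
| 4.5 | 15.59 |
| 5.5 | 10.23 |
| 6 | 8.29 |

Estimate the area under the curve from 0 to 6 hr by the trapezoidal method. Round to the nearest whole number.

AUC = 158 mcg/mL·hr

Trapezoidal AUC_0→6:
  [0→1]: (0.00+52.08)/2 × 1 = 26.04
  [1→3]: (52.08+29.00)/2 × 2 = 81.08
  [3→4.5]: (29.00+15.59)/2 × 1.5 = 33.4425
  [4.5→5.5]: (15.59+10.23)/2 × 1 = 12.91
  [5.5→6]: (10.23+8.29)/2 × 0.5 = 4.63
  Sum = 158.1025 mcg/mL·hr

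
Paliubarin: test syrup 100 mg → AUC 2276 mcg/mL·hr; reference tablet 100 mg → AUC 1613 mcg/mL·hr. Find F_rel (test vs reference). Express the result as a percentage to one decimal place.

F_rel = (AUC_test/D_test) / (AUC_ref/D_ref)
      = (2276/100) / (1613/100)
      = 22.76 / 16.13 = 1.4110 = 141.10%

F_rel = 141.1%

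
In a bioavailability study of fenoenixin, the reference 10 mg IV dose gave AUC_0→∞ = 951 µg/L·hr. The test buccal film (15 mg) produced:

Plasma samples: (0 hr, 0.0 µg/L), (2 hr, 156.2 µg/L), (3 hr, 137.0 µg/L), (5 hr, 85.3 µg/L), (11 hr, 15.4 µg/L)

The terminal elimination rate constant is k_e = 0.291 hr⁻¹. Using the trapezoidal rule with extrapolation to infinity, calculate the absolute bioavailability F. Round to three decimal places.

F = 0.617

Trapezoidal AUC_0→11 (buccal film):
  [0→2]: (0.0+156.2)/2 × 2 = 156.2
  [2→3]: (156.2+137.0)/2 × 1 = 146.6
  [3→5]: (137.0+85.3)/2 × 2 = 222.3
  [5→11]: (85.3+15.4)/2 × 6 = 302.1
  Sum = 827.2 µg/L·hr
Tail: C_last/k_e = 15.4/0.291 = 52.921
AUC_0→∞ (buccal film) = 827.2 + 52.921 = 880.121 µg/L·hr
F = (AUC_ev/D_ev)/(AUC_iv/D_iv) = (880.121/15)/(951/10) = 58.6747/95.1 = 0.6170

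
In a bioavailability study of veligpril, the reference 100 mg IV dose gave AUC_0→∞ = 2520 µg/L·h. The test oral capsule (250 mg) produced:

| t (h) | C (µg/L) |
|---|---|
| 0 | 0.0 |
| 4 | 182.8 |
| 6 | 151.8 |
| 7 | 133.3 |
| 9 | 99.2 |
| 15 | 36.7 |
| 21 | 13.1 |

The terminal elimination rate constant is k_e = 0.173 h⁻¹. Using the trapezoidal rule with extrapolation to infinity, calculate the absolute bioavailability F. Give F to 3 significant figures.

F = 0.271

Trapezoidal AUC_0→21 (oral capsule):
  [0→4]: (0.0+182.8)/2 × 4 = 365.6
  [4→6]: (182.8+151.8)/2 × 2 = 334.6
  [6→7]: (151.8+133.3)/2 × 1 = 142.55
  [7→9]: (133.3+99.2)/2 × 2 = 232.5
  [9→15]: (99.2+36.7)/2 × 6 = 407.7
  [15→21]: (36.7+13.1)/2 × 6 = 149.4
  Sum = 1632.35 µg/L·h
Tail: C_last/k_e = 13.1/0.173 = 75.723
AUC_0→∞ (oral capsule) = 1632.35 + 75.723 = 1708.073 µg/L·h
F = (AUC_ev/D_ev)/(AUC_iv/D_iv) = (1708.073/250)/(2520/100) = 6.832292/25.2 = 0.2711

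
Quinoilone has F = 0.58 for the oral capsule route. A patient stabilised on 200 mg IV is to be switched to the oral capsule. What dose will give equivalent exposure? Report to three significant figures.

For equal systemic exposure: F × D_ev = D_iv
D_ev = D_iv / F = 200 / 0.58 = 344.828 mg

D_oral = 345 mg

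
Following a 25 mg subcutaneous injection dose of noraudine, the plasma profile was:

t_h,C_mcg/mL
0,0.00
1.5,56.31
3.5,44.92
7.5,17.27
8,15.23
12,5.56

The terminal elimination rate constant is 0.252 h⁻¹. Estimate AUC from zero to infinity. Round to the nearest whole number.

Trapezoidal AUC_0→12:
  [0→1.5]: (0.00+56.31)/2 × 1.5 = 42.2325
  [1.5→3.5]: (56.31+44.92)/2 × 2 = 101.23
  [3.5→7.5]: (44.92+17.27)/2 × 4 = 124.38
  [7.5→8]: (17.27+15.23)/2 × 0.5 = 8.125
  [8→12]: (15.23+5.56)/2 × 4 = 41.58
  Sum = 317.5475 mcg/mL·h
Extrapolated tail: C_last / k_e = 5.56 / 0.252 = 22.063
AUC_0→∞ = 317.5475 + 22.063 = 339.6105 mcg/mL·h

AUC = 340 mcg/mL·h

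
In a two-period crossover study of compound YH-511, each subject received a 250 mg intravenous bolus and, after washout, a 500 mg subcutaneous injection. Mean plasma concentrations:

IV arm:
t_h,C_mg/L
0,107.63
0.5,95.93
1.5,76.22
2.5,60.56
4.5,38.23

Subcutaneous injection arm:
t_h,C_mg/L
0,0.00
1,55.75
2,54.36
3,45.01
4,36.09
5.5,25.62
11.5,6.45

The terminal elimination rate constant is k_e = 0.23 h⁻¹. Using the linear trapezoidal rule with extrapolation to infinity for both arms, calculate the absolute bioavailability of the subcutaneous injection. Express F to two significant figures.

Trapezoidal AUC_0→4.5 (IV):
  [0→0.5]: (107.63+95.93)/2 × 0.5 = 50.89
  [0.5→1.5]: (95.93+76.22)/2 × 1 = 86.075
  [1.5→2.5]: (76.22+60.56)/2 × 1 = 68.39
  [2.5→4.5]: (60.56+38.23)/2 × 2 = 98.79
  Sum = 304.145 mg/L·h
IV tail: 38.23/0.23 = 166.217; AUC_iv,0→∞ = 304.145 + 166.217 = 470.362 mg/L·h
Trapezoidal AUC_0→11.5 (subcutaneous injection):
  [0→1]: (0.00+55.75)/2 × 1 = 27.875
  [1→2]: (55.75+54.36)/2 × 1 = 55.055
  [2→3]: (54.36+45.01)/2 × 1 = 49.685
  [3→4]: (45.01+36.09)/2 × 1 = 40.55
  [4→5.5]: (36.09+25.62)/2 × 1.5 = 46.2825
  [5.5→11.5]: (25.62+6.45)/2 × 6 = 96.21
  Sum = 315.6575 mg/L·h
subcutaneous injection tail: 6.45/0.23 = 28.043; AUC_ev,0→∞ = 315.6575 + 28.043 = 343.7005 mg/L·h
F = (AUC_ev/D_ev)/(AUC_iv/D_iv) = (343.7005/500)/(470.362/250) = 0.687401/1.881448 = 0.3654

F = 0.37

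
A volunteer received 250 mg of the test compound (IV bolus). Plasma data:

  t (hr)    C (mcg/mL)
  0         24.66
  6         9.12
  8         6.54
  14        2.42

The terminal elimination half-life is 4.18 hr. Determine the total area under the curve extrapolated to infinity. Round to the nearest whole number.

AUC = 158 mcg/mL·hr

Trapezoidal AUC_0→14:
  [0→6]: (24.66+9.12)/2 × 6 = 101.34
  [6→8]: (9.12+6.54)/2 × 2 = 15.66
  [8→14]: (6.54+2.42)/2 × 6 = 26.88
  Sum = 143.88 mcg/mL·hr
k_e = ln2 / t½ = 0.693147 / 4.18 = 0.1658 hr^-1
Extrapolated tail: C_last / k_e = 2.42 / 0.1658 = 14.596
AUC_0→∞ = 143.88 + 14.596 = 158.476 mcg/mL·hr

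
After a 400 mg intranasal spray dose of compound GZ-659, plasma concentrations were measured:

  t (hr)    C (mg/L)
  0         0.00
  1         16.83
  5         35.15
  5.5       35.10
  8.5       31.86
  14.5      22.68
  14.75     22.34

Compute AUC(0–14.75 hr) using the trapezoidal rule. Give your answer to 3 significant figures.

AUC = 400 mg/L·hr

Trapezoidal AUC_0→14.75:
  [0→1]: (0.00+16.83)/2 × 1 = 8.415
  [1→5]: (16.83+35.15)/2 × 4 = 103.96
  [5→5.5]: (35.15+35.10)/2 × 0.5 = 17.5625
  [5.5→8.5]: (35.10+31.86)/2 × 3 = 100.44
  [8.5→14.5]: (31.86+22.68)/2 × 6 = 163.62
  [14.5→14.75]: (22.68+22.34)/2 × 0.25 = 5.6275
  Sum = 399.625 mg/L·hr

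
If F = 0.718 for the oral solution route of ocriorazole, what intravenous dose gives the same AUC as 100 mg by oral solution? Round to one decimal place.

Systemic exposure from an extravascular dose = F × D_ev, so the equivalent IV dose is F × D_ev.
D_iv = F × D_ev = 0.718 × 100 = 71.8 mg

D_iv = 71.8 mg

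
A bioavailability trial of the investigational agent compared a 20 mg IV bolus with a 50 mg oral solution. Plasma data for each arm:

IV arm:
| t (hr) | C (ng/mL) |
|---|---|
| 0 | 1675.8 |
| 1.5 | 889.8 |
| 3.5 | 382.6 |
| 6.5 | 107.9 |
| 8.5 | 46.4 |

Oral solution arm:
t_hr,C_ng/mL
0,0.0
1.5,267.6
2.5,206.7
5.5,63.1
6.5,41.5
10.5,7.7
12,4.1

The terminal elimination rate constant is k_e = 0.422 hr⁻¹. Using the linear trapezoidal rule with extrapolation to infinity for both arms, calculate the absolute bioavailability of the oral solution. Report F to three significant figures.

Trapezoidal AUC_0→8.5 (IV):
  [0→1.5]: (1675.8+889.8)/2 × 1.5 = 1924.2
  [1.5→3.5]: (889.8+382.6)/2 × 2 = 1272.4
  [3.5→6.5]: (382.6+107.9)/2 × 3 = 735.75
  [6.5→8.5]: (107.9+46.4)/2 × 2 = 154.3
  Sum = 4086.65 ng/mL·hr
IV tail: 46.4/0.422 = 109.953; AUC_iv,0→∞ = 4086.65 + 109.953 = 4196.603 ng/mL·hr
Trapezoidal AUC_0→12 (oral solution):
  [0→1.5]: (0.0+267.6)/2 × 1.5 = 200.7
  [1.5→2.5]: (267.6+206.7)/2 × 1 = 237.15
  [2.5→5.5]: (206.7+63.1)/2 × 3 = 404.7
  [5.5→6.5]: (63.1+41.5)/2 × 1 = 52.3
  [6.5→10.5]: (41.5+7.7)/2 × 4 = 98.4
  [10.5→12]: (7.7+4.1)/2 × 1.5 = 8.85
  Sum = 1002.1 ng/mL·hr
oral solution tail: 4.1/0.422 = 9.716; AUC_ev,0→∞ = 1002.1 + 9.716 = 1011.816 ng/mL·hr
F = (AUC_ev/D_ev)/(AUC_iv/D_iv) = (1011.816/50)/(4196.603/20) = 20.23632/209.83015 = 0.0964

F = 0.0964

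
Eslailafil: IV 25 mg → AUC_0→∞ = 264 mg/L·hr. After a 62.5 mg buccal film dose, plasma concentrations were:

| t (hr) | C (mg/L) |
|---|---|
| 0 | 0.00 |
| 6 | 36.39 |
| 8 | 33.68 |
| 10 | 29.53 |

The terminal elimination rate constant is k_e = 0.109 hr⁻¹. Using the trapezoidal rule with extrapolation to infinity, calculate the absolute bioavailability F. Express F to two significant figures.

F = 0.78

Trapezoidal AUC_0→10 (buccal film):
  [0→6]: (0.00+36.39)/2 × 6 = 109.17
  [6→8]: (36.39+33.68)/2 × 2 = 70.07
  [8→10]: (33.68+29.53)/2 × 2 = 63.21
  Sum = 242.45 mg/L·hr
Tail: C_last/k_e = 29.53/0.109 = 270.917
AUC_0→∞ (buccal film) = 242.45 + 270.917 = 513.367 mg/L·hr
F = (AUC_ev/D_ev)/(AUC_iv/D_iv) = (513.367/62.5)/(264/25) = 8.213872/10.56 = 0.7778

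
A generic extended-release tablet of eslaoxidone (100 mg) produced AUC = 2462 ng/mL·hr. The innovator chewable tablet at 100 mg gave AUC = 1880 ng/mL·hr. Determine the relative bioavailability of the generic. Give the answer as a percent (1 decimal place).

F_rel = (AUC_test/D_test) / (AUC_ref/D_ref)
      = (2462/100) / (1880/100)
      = 24.62 / 18.8 = 1.3096 = 130.96%

F_rel = 131.0%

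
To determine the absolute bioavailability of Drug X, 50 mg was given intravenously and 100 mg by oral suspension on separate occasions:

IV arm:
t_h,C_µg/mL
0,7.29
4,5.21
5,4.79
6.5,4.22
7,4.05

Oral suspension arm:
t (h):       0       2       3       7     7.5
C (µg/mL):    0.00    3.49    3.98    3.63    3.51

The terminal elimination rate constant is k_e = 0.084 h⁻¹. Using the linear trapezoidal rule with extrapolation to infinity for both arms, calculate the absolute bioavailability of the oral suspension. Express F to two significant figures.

F = 0.38

Trapezoidal AUC_0→7 (IV):
  [0→4]: (7.29+5.21)/2 × 4 = 25.0
  [4→5]: (5.21+4.79)/2 × 1 = 5.0
  [5→6.5]: (4.79+4.22)/2 × 1.5 = 6.7575
  [6.5→7]: (4.22+4.05)/2 × 0.5 = 2.0675
  Sum = 38.825 µg/mL·h
IV tail: 4.05/0.084 = 48.214; AUC_iv,0→∞ = 38.825 + 48.214 = 87.039 µg/mL·h
Trapezoidal AUC_0→7.5 (oral suspension):
  [0→2]: (0.00+3.49)/2 × 2 = 3.49
  [2→3]: (3.49+3.98)/2 × 1 = 3.735
  [3→7]: (3.98+3.63)/2 × 4 = 15.22
  [7→7.5]: (3.63+3.51)/2 × 0.5 = 1.785
  Sum = 24.23 µg/mL·h
oral suspension tail: 3.51/0.084 = 41.786; AUC_ev,0→∞ = 24.23 + 41.786 = 66.016 µg/mL·h
F = (AUC_ev/D_ev)/(AUC_iv/D_iv) = (66.016/100)/(87.039/50) = 0.66016/1.74078 = 0.3792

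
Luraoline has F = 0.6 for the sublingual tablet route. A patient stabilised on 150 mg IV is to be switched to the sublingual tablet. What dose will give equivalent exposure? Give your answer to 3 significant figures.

D_sublingual = 250 mg

For equal systemic exposure: F × D_ev = D_iv
D_ev = D_iv / F = 150 / 0.6 = 250 mg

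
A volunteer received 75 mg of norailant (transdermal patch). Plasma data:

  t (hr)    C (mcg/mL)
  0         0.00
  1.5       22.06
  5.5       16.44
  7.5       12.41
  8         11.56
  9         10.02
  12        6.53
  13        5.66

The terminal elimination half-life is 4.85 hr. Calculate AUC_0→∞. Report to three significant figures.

AUC = 210 mcg/mL·hr

Trapezoidal AUC_0→13:
  [0→1.5]: (0.00+22.06)/2 × 1.5 = 16.545
  [1.5→5.5]: (22.06+16.44)/2 × 4 = 77.0
  [5.5→7.5]: (16.44+12.41)/2 × 2 = 28.85
  [7.5→8]: (12.41+11.56)/2 × 0.5 = 5.9925
  [8→9]: (11.56+10.02)/2 × 1 = 10.79
  [9→12]: (10.02+6.53)/2 × 3 = 24.825
  [12→13]: (6.53+5.66)/2 × 1 = 6.095
  Sum = 170.0975 mcg/mL·hr
k_e = ln2 / t½ = 0.693147 / 4.85 = 0.1429 hr^-1
Extrapolated tail: C_last / k_e = 5.66 / 0.1429 = 39.608
AUC_0→∞ = 170.0975 + 39.608 = 209.7055 mcg/mL·hr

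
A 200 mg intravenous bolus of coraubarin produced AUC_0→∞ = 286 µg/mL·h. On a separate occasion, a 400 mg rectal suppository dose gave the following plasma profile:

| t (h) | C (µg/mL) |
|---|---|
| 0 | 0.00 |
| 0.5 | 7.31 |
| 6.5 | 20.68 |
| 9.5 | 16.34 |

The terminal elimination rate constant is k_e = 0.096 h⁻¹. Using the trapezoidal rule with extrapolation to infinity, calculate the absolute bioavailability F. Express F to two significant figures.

F = 0.54

Trapezoidal AUC_0→9.5 (rectal suppository):
  [0→0.5]: (0.00+7.31)/2 × 0.5 = 1.8275
  [0.5→6.5]: (7.31+20.68)/2 × 6 = 83.97
  [6.5→9.5]: (20.68+16.34)/2 × 3 = 55.53
  Sum = 141.3275 µg/mL·h
Tail: C_last/k_e = 16.34/0.096 = 170.208
AUC_0→∞ (rectal suppository) = 141.3275 + 170.208 = 311.5355 µg/mL·h
F = (AUC_ev/D_ev)/(AUC_iv/D_iv) = (311.5355/400)/(286/200) = 0.77883875/1.43 = 0.5446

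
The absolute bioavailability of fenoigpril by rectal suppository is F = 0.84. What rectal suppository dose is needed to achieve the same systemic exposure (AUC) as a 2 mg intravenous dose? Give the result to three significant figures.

D_rectal = 2.38 mg

For equal systemic exposure: F × D_ev = D_iv
D_ev = D_iv / F = 2 / 0.84 = 2.38095 mg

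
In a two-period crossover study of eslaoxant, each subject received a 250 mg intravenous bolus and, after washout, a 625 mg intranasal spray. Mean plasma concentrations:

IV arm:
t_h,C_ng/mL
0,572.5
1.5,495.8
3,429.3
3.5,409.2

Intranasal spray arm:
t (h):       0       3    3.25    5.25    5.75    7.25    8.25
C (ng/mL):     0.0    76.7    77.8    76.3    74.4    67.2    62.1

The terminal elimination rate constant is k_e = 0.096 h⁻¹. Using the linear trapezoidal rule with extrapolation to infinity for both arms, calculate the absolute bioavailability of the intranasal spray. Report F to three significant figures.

Trapezoidal AUC_0→3.5 (IV):
  [0→1.5]: (572.5+495.8)/2 × 1.5 = 801.225
  [1.5→3]: (495.8+429.3)/2 × 1.5 = 693.825
  [3→3.5]: (429.3+409.2)/2 × 0.5 = 209.625
  Sum = 1704.675 ng/mL·h
IV tail: 409.2/0.096 = 4262.500; AUC_iv,0→∞ = 1704.675 + 4262.500 = 5967.175 ng/mL·h
Trapezoidal AUC_0→8.25 (intranasal spray):
  [0→3]: (0.0+76.7)/2 × 3 = 115.05
  [3→3.25]: (76.7+77.8)/2 × 0.25 = 19.3125
  [3.25→5.25]: (77.8+76.3)/2 × 2 = 154.1
  [5.25→5.75]: (76.3+74.4)/2 × 0.5 = 37.675
  [5.75→7.25]: (74.4+67.2)/2 × 1.5 = 106.2
  [7.25→8.25]: (67.2+62.1)/2 × 1 = 64.65
  Sum = 496.9875 ng/mL·h
intranasal spray tail: 62.1/0.096 = 646.875; AUC_ev,0→∞ = 496.9875 + 646.875 = 1143.8625 ng/mL·h
F = (AUC_ev/D_ev)/(AUC_iv/D_iv) = (1143.8625/625)/(5967.175/250) = 1.83018/23.8687 = 0.0767

F = 0.0767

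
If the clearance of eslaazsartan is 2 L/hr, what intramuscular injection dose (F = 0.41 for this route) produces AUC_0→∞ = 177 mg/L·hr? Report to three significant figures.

Dose = CL × AUC_0→∞ / F
     = 2 × 177 / 0.41 = 863.415 mg

Dose = 863 mg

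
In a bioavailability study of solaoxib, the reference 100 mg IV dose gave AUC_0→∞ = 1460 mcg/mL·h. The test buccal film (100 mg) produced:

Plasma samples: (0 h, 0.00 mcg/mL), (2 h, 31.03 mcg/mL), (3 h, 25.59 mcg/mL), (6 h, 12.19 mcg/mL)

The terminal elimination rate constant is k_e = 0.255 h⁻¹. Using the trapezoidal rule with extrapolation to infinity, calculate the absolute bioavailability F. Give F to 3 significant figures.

Trapezoidal AUC_0→6 (buccal film):
  [0→2]: (0.00+31.03)/2 × 2 = 31.03
  [2→3]: (31.03+25.59)/2 × 1 = 28.31
  [3→6]: (25.59+12.19)/2 × 3 = 56.67
  Sum = 116.01 mcg/mL·h
Tail: C_last/k_e = 12.19/0.255 = 47.804
AUC_0→∞ (buccal film) = 116.01 + 47.804 = 163.814 mcg/mL·h
F = (AUC_ev/D_ev)/(AUC_iv/D_iv) = (163.814/100)/(1460/100) = 1.63814/14.6 = 0.1122

F = 0.112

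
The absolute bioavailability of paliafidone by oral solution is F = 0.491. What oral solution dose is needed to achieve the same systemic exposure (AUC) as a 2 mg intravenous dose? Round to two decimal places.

D_oral = 4.07 mg

For equal systemic exposure: F × D_ev = D_iv
D_ev = D_iv / F = 2 / 0.491 = 4.07332 mg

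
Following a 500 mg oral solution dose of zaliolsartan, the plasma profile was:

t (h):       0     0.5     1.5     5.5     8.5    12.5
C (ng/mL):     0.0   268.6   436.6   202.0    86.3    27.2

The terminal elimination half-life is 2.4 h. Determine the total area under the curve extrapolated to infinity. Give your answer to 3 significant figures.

AUC = 2450 ng/mL·h

Trapezoidal AUC_0→12.5:
  [0→0.5]: (0.0+268.6)/2 × 0.5 = 67.15
  [0.5→1.5]: (268.6+436.6)/2 × 1 = 352.6
  [1.5→5.5]: (436.6+202.0)/2 × 4 = 1277.2
  [5.5→8.5]: (202.0+86.3)/2 × 3 = 432.45
  [8.5→12.5]: (86.3+27.2)/2 × 4 = 227.0
  Sum = 2356.4 ng/mL·h
k_e = ln2 / t½ = 0.693147 / 2.4 = 0.2888 h^-1
Extrapolated tail: C_last / k_e = 27.2 / 0.2888 = 94.183
AUC_0→∞ = 2356.4 + 94.183 = 2450.583 ng/mL·h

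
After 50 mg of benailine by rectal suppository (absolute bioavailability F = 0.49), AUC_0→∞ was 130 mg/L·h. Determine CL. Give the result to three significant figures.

CL = F × Dose / AUC_0→∞
   = 0.49 × 50 / 130 = 0.188462 L/h

CL = 0.188 L/h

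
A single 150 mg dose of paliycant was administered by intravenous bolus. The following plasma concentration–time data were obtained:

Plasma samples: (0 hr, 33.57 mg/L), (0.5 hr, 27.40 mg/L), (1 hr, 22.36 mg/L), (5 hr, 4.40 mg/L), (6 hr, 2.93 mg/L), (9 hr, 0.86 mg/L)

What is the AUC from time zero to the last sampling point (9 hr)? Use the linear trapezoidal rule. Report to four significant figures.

Trapezoidal AUC_0→9:
  [0→0.5]: (33.57+27.40)/2 × 0.5 = 15.2425
  [0.5→1]: (27.40+22.36)/2 × 0.5 = 12.44
  [1→5]: (22.36+4.40)/2 × 4 = 53.52
  [5→6]: (4.40+2.93)/2 × 1 = 3.665
  [6→9]: (2.93+0.86)/2 × 3 = 5.685
  Sum = 90.5525 mg/L·hr

AUC = 90.55 mg/L·hr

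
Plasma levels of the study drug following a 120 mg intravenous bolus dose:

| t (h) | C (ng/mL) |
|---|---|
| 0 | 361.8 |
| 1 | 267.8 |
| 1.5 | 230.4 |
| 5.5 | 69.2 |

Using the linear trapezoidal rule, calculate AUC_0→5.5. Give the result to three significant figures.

AUC = 1040 ng/mL·h

Trapezoidal AUC_0→5.5:
  [0→1]: (361.8+267.8)/2 × 1 = 314.8
  [1→1.5]: (267.8+230.4)/2 × 0.5 = 124.55
  [1.5→5.5]: (230.4+69.2)/2 × 4 = 599.2
  Sum = 1038.55 ng/mL·h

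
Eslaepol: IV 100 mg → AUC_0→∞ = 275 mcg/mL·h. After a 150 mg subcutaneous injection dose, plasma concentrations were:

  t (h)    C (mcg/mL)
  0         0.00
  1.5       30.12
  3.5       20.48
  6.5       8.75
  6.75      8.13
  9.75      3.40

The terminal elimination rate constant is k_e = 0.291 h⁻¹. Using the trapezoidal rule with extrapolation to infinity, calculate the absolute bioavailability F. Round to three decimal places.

F = 0.359

Trapezoidal AUC_0→9.75 (subcutaneous injection):
  [0→1.5]: (0.00+30.12)/2 × 1.5 = 22.59
  [1.5→3.5]: (30.12+20.48)/2 × 2 = 50.6
  [3.5→6.5]: (20.48+8.75)/2 × 3 = 43.845
  [6.5→6.75]: (8.75+8.13)/2 × 0.25 = 2.11
  [6.75→9.75]: (8.13+3.40)/2 × 3 = 17.295
  Sum = 136.44 mcg/mL·h
Tail: C_last/k_e = 3.40/0.291 = 11.684
AUC_0→∞ (subcutaneous injection) = 136.44 + 11.684 = 148.124 mcg/mL·h
F = (AUC_ev/D_ev)/(AUC_iv/D_iv) = (148.124/150)/(275/100) = 0.987493/2.75 = 0.3591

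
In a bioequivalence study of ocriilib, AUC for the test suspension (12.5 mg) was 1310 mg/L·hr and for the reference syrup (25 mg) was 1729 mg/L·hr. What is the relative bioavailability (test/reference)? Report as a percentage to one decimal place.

F_rel = 151.5%

F_rel = (AUC_test/D_test) / (AUC_ref/D_ref)
      = (1310/12.5) / (1729/25)
      = 104.8 / 69.16 = 1.5153 = 151.53%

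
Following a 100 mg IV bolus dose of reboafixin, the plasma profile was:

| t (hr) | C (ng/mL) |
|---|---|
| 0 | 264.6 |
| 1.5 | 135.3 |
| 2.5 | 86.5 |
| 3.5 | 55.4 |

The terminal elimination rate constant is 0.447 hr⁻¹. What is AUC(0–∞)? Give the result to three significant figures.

AUC = 606 ng/mL·hr

Trapezoidal AUC_0→3.5:
  [0→1.5]: (264.6+135.3)/2 × 1.5 = 299.925
  [1.5→2.5]: (135.3+86.5)/2 × 1 = 110.9
  [2.5→3.5]: (86.5+55.4)/2 × 1 = 70.95
  Sum = 481.775 ng/mL·hr
Extrapolated tail: C_last / k_e = 55.4 / 0.447 = 123.937
AUC_0→∞ = 481.775 + 123.937 = 605.712 ng/mL·hr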